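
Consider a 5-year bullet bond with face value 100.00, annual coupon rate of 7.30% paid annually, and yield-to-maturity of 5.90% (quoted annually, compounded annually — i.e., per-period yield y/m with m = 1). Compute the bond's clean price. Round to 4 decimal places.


Answer: Price = 105.9134

Derivation:
Coupon per period c = face * coupon_rate / m = 7.300000
Periods per year m = 1; per-period yield y/m = 0.059000
Number of cashflows N = 5
Cashflows (t years, CF_t, discount factor 1/(1+y/m)^(m*t), PV):
  t = 1.0000: CF_t = 7.300000, DF = 0.944287, PV = 6.893296
  t = 2.0000: CF_t = 7.300000, DF = 0.891678, PV = 6.509250
  t = 3.0000: CF_t = 7.300000, DF = 0.842000, PV = 6.146600
  t = 4.0000: CF_t = 7.300000, DF = 0.795090, PV = 5.804155
  t = 5.0000: CF_t = 107.300000, DF = 0.750793, PV = 80.560086
Price P = sum_t PV_t = 105.913387


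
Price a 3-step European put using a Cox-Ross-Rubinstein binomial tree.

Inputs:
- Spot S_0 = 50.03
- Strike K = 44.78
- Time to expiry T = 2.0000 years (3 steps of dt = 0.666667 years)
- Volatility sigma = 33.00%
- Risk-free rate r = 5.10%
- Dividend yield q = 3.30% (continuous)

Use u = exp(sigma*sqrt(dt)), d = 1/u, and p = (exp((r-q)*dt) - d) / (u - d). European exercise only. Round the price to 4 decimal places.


dt = T/N = 0.666667
u = exp(sigma*sqrt(dt)) = 1.309236; d = 1/u = 0.763804
p = (exp((r-q)*dt) - d) / (u - d) = 0.455177
Discount per step: exp(-r*dt) = 0.966572
Stock lattice S(k, i) with i counting down-moves:
  k=0: S(0,0) = 50.0300
  k=1: S(1,0) = 65.5011; S(1,1) = 38.2131
  k=2: S(2,0) = 85.7564; S(2,1) = 50.0300; S(2,2) = 29.1873
  k=3: S(3,0) = 112.2754; S(3,1) = 65.5011; S(3,2) = 38.2131; S(3,3) = 22.2934
Terminal payoffs V(N, i) = max(K - S_T, 0):
  V(3,0) = 0.000000; V(3,1) = 0.000000; V(3,2) = 6.566878; V(3,3) = 22.486588
Backward induction: V(k, i) = exp(-r*dt) * [p * V(k+1, i) + (1-p) * V(k+1, i+1)].
  V(2,0) = exp(-r*dt) * [p*0.000000 + (1-p)*0.000000] = 0.000000
  V(2,1) = exp(-r*dt) * [p*0.000000 + (1-p)*6.566878] = 3.458186
  V(2,2) = exp(-r*dt) * [p*6.566878 + (1-p)*22.486588] = 14.730841
  V(1,0) = exp(-r*dt) * [p*0.000000 + (1-p)*3.458186] = 1.821116
  V(1,1) = exp(-r*dt) * [p*3.458186 + (1-p)*14.730841] = 9.278880
  V(0,0) = exp(-r*dt) * [p*1.821116 + (1-p)*9.278880] = 5.687575

Answer: Price = V(0,0) = 5.6876


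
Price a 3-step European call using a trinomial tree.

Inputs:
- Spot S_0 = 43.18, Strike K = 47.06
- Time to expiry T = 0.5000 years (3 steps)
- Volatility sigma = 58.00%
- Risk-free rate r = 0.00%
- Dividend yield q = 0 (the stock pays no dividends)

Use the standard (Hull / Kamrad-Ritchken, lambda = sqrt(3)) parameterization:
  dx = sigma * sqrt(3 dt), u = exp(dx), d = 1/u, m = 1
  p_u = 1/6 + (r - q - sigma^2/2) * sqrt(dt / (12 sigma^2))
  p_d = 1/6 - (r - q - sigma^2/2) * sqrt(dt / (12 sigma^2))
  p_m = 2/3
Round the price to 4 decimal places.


Answer: Price = V(0,0) = 5.3973

Derivation:
dt = T/N = 0.166667; dx = sigma*sqrt(3*dt) = 0.410122
u = exp(dx) = 1.507002; d = 1/u = 0.663569
p_u = 0.132490, p_m = 0.666667, p_d = 0.200843
Discount per step: exp(-r*dt) = 1.000000
Stock lattice S(k, j) with j the centered position index:
  k=0: S(0,+0) = 43.1800
  k=1: S(1,-1) = 28.6529; S(1,+0) = 43.1800; S(1,+1) = 65.0723
  k=2: S(2,-2) = 19.0132; S(2,-1) = 28.6529; S(2,+0) = 43.1800; S(2,+1) = 65.0723; S(2,+2) = 98.0641
  k=3: S(3,-3) = 12.6166; S(3,-2) = 19.0132; S(3,-1) = 28.6529; S(3,+0) = 43.1800; S(3,+1) = 65.0723; S(3,+2) = 98.0641; S(3,+3) = 147.7827
Terminal payoffs V(N, j) = max(S_T - K, 0):
  V(3,-3) = 0.000000; V(3,-2) = 0.000000; V(3,-1) = 0.000000; V(3,+0) = 0.000000; V(3,+1) = 18.012326; V(3,+2) = 51.004095; V(3,+3) = 100.722740
Backward induction: V(k, j) = exp(-r*dt) * [p_u * V(k+1, j+1) + p_m * V(k+1, j) + p_d * V(k+1, j-1)]
  V(2,-2) = exp(-r*dt) * [p_u*0.000000 + p_m*0.000000 + p_d*0.000000] = 0.000000
  V(2,-1) = exp(-r*dt) * [p_u*0.000000 + p_m*0.000000 + p_d*0.000000] = 0.000000
  V(2,+0) = exp(-r*dt) * [p_u*18.012326 + p_m*0.000000 + p_d*0.000000] = 2.386450
  V(2,+1) = exp(-r*dt) * [p_u*51.004095 + p_m*18.012326 + p_d*0.000000] = 18.765742
  V(2,+2) = exp(-r*dt) * [p_u*100.722740 + p_m*51.004095 + p_d*18.012326] = 50.965128
  V(1,-1) = exp(-r*dt) * [p_u*2.386450 + p_m*0.000000 + p_d*0.000000] = 0.316180
  V(1,+0) = exp(-r*dt) * [p_u*18.765742 + p_m*2.386450 + p_d*0.000000] = 4.077237
  V(1,+1) = exp(-r*dt) * [p_u*50.965128 + p_m*18.765742 + p_d*2.386450] = 19.742159
  V(0,+0) = exp(-r*dt) * [p_u*19.742159 + p_m*4.077237 + p_d*0.316180] = 5.397296


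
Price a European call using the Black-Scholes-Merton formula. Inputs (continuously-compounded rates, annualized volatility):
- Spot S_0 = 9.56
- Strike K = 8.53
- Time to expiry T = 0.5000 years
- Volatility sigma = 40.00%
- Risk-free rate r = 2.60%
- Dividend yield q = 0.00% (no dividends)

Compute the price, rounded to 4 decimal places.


d1 = (ln(S/K) + (r - q + 0.5*sigma^2) * T) / (sigma * sqrt(T)) = 0.59042838
d2 = d1 - sigma * sqrt(T) = 0.30758567
exp(-rT) = 0.98708414; exp(-qT) = 1.00000000
C = S_0 * exp(-qT) * N(d1) - K * exp(-rT) * N(d2)
N(d1) = 0.72254826; N(d2) = 0.62080119
C = 9.5600 * 1.00000000 * 0.72254826 - 8.5300 * 0.98708414 * 0.62080119 = 1.6805

Answer: Price = 1.6805


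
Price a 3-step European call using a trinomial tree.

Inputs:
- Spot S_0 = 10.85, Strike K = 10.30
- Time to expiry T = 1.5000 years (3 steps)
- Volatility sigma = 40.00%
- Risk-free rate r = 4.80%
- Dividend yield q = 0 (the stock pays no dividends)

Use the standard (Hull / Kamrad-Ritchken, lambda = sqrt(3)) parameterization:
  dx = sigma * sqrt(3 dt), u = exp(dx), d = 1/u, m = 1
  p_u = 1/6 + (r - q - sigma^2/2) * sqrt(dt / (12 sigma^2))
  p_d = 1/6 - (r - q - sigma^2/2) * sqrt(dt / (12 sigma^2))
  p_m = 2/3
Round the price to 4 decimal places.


Answer: Price = V(0,0) = 2.5745

Derivation:
dt = T/N = 0.500000; dx = sigma*sqrt(3*dt) = 0.489898
u = exp(dx) = 1.632150; d = 1/u = 0.612689
p_u = 0.150337, p_m = 0.666667, p_d = 0.182997
Discount per step: exp(-r*dt) = 0.976286
Stock lattice S(k, j) with j the centered position index:
  k=0: S(0,+0) = 10.8500
  k=1: S(1,-1) = 6.6477; S(1,+0) = 10.8500; S(1,+1) = 17.7088
  k=2: S(2,-2) = 4.0730; S(2,-1) = 6.6477; S(2,+0) = 10.8500; S(2,+1) = 17.7088; S(2,+2) = 28.9035
  k=3: S(3,-3) = 2.4955; S(3,-2) = 4.0730; S(3,-1) = 6.6477; S(3,+0) = 10.8500; S(3,+1) = 17.7088; S(3,+2) = 28.9035; S(3,+3) = 47.1748
Terminal payoffs V(N, j) = max(S_T - K, 0):
  V(3,-3) = 0.000000; V(3,-2) = 0.000000; V(3,-1) = 0.000000; V(3,+0) = 0.550000; V(3,+1) = 7.408824; V(3,+2) = 18.603450; V(3,+3) = 36.874756
Backward induction: V(k, j) = exp(-r*dt) * [p_u * V(k+1, j+1) + p_m * V(k+1, j) + p_d * V(k+1, j-1)]
  V(2,-2) = exp(-r*dt) * [p_u*0.000000 + p_m*0.000000 + p_d*0.000000] = 0.000000
  V(2,-1) = exp(-r*dt) * [p_u*0.550000 + p_m*0.000000 + p_d*0.000000] = 0.080724
  V(2,+0) = exp(-r*dt) * [p_u*7.408824 + p_m*0.550000 + p_d*0.000000] = 1.445376
  V(2,+1) = exp(-r*dt) * [p_u*18.603450 + p_m*7.408824 + p_d*0.550000] = 7.650805
  V(2,+2) = exp(-r*dt) * [p_u*36.874756 + p_m*18.603450 + p_d*7.408824] = 18.843994
  V(1,-1) = exp(-r*dt) * [p_u*1.445376 + p_m*0.080724 + p_d*0.000000] = 0.264680
  V(1,+0) = exp(-r*dt) * [p_u*7.650805 + p_m*1.445376 + p_d*0.080724] = 2.078077
  V(1,+1) = exp(-r*dt) * [p_u*18.843994 + p_m*7.650805 + p_d*1.445376] = 8.003571
  V(0,+0) = exp(-r*dt) * [p_u*8.003571 + p_m*2.078077 + p_d*0.264680] = 2.574515


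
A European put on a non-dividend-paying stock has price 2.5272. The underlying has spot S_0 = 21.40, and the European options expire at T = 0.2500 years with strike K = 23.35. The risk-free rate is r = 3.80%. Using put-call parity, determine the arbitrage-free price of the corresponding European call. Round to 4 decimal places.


Answer: Call price = 0.7980

Derivation:
Put-call parity: C - P = S_0 * exp(-qT) - K * exp(-rT).
S_0 * exp(-qT) = 21.4000 * 1.00000000 = 21.40000000
K * exp(-rT) = 23.3500 * 0.99054498 = 23.12922534
C = P + S*exp(-qT) - K*exp(-rT)
C = 2.5272 + 21.40000000 - 23.12922534 = 0.7980


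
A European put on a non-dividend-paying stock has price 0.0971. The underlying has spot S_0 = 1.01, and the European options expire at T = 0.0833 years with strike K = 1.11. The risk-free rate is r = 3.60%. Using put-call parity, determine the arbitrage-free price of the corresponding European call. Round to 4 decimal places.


Answer: Call price = 0.0004

Derivation:
Put-call parity: C - P = S_0 * exp(-qT) - K * exp(-rT).
S_0 * exp(-qT) = 1.0100 * 1.00000000 = 1.01000000
K * exp(-rT) = 1.1100 * 0.99700569 = 1.10667632
C = P + S*exp(-qT) - K*exp(-rT)
C = 0.0971 + 1.01000000 - 1.10667632 = 0.0004


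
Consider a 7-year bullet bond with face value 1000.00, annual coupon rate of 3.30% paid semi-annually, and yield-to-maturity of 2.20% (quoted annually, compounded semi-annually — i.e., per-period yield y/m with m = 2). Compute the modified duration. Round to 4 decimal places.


Coupon per period c = face * coupon_rate / m = 16.500000
Periods per year m = 2; per-period yield y/m = 0.011000
Number of cashflows N = 14
Cashflows (t years, CF_t, discount factor 1/(1+y/m)^(m*t), PV):
  t = 0.5000: CF_t = 16.500000, DF = 0.989120, PV = 16.320475
  t = 1.0000: CF_t = 16.500000, DF = 0.978358, PV = 16.142903
  t = 1.5000: CF_t = 16.500000, DF = 0.967713, PV = 15.967263
  t = 2.0000: CF_t = 16.500000, DF = 0.957184, PV = 15.793534
  t = 2.5000: CF_t = 16.500000, DF = 0.946769, PV = 15.621695
  t = 3.0000: CF_t = 16.500000, DF = 0.936468, PV = 15.451726
  t = 3.5000: CF_t = 16.500000, DF = 0.926279, PV = 15.283607
  t = 4.0000: CF_t = 16.500000, DF = 0.916201, PV = 15.117316
  t = 4.5000: CF_t = 16.500000, DF = 0.906232, PV = 14.952835
  t = 5.0000: CF_t = 16.500000, DF = 0.896372, PV = 14.790144
  t = 5.5000: CF_t = 16.500000, DF = 0.886620, PV = 14.629222
  t = 6.0000: CF_t = 16.500000, DF = 0.876973, PV = 14.470052
  t = 6.5000: CF_t = 16.500000, DF = 0.867431, PV = 14.312613
  t = 7.0000: CF_t = 1016.500000, DF = 0.857993, PV = 872.150039
Price P = sum_t PV_t = 1071.003424
First compute Macaulay numerator sum_t t * PV_t:
  t * PV_t at t = 0.5000: 8.160237
  t * PV_t at t = 1.0000: 16.142903
  t * PV_t at t = 1.5000: 23.950894
  t * PV_t at t = 2.0000: 31.587068
  t * PV_t at t = 2.5000: 39.054239
  t * PV_t at t = 3.0000: 46.355179
  t * PV_t at t = 3.5000: 53.492624
  t * PV_t at t = 4.0000: 60.469265
  t * PV_t at t = 4.5000: 67.287758
  t * PV_t at t = 5.0000: 73.950718
  t * PV_t at t = 5.5000: 80.460721
  t * PV_t at t = 6.0000: 86.820309
  t * PV_t at t = 6.5000: 93.031983
  t * PV_t at t = 7.0000: 6105.050275
Macaulay duration D = 6785.814174 / 1071.003424 = 6.335941
Modified duration = D / (1 + y/m) = 6.335941 / (1 + 0.011000) = 6.267004

Answer: Modified duration = 6.2670


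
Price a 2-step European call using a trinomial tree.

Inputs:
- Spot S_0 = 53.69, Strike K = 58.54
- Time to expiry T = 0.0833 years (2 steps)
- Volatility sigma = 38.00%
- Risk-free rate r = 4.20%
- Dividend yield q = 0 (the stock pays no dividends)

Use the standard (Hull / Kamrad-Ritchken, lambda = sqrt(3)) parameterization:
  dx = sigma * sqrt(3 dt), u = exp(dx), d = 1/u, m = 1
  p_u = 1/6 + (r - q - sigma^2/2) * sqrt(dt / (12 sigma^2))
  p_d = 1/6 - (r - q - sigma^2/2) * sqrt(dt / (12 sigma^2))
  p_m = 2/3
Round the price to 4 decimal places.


Answer: Price = V(0,0) = 0.9232

Derivation:
dt = T/N = 0.041650; dx = sigma*sqrt(3*dt) = 0.134323
u = exp(dx) = 1.143763; d = 1/u = 0.874307
p_u = 0.161985, p_m = 0.666667, p_d = 0.171349
Discount per step: exp(-r*dt) = 0.998252
Stock lattice S(k, j) with j the centered position index:
  k=0: S(0,+0) = 53.6900
  k=1: S(1,-1) = 46.9416; S(1,+0) = 53.6900; S(1,+1) = 61.4086
  k=2: S(2,-2) = 41.0413; S(2,-1) = 46.9416; S(2,+0) = 53.6900; S(2,+1) = 61.4086; S(2,+2) = 70.2369
Terminal payoffs V(N, j) = max(S_T - K, 0):
  V(2,-2) = 0.000000; V(2,-1) = 0.000000; V(2,+0) = 0.000000; V(2,+1) = 2.868618; V(2,+2) = 11.696885
Backward induction: V(k, j) = exp(-r*dt) * [p_u * V(k+1, j+1) + p_m * V(k+1, j) + p_d * V(k+1, j-1)]
  V(1,-1) = exp(-r*dt) * [p_u*0.000000 + p_m*0.000000 + p_d*0.000000] = 0.000000
  V(1,+0) = exp(-r*dt) * [p_u*2.868618 + p_m*0.000000 + p_d*0.000000] = 0.463860
  V(1,+1) = exp(-r*dt) * [p_u*11.696885 + p_m*2.868618 + p_d*0.000000] = 3.800473
  V(0,+0) = exp(-r*dt) * [p_u*3.800473 + p_m*0.463860 + p_d*0.000000] = 0.923241


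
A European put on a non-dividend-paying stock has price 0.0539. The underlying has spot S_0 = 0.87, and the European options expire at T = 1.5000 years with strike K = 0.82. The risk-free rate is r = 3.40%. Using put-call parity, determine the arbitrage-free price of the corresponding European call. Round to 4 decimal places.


Put-call parity: C - P = S_0 * exp(-qT) - K * exp(-rT).
S_0 * exp(-qT) = 0.8700 * 1.00000000 = 0.87000000
K * exp(-rT) = 0.8200 * 0.95027867 = 0.77922851
C = P + S*exp(-qT) - K*exp(-rT)
C = 0.0539 + 0.87000000 - 0.77922851 = 0.1447

Answer: Call price = 0.1447


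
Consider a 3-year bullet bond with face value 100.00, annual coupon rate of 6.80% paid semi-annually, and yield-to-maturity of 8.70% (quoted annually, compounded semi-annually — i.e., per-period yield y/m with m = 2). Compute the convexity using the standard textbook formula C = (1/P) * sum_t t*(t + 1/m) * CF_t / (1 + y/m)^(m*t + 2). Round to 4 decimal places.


Answer: Convexity = 8.6079

Derivation:
Coupon per period c = face * coupon_rate / m = 3.400000
Periods per year m = 2; per-period yield y/m = 0.043500
Number of cashflows N = 6
Cashflows (t years, CF_t, discount factor 1/(1+y/m)^(m*t), PV):
  t = 0.5000: CF_t = 3.400000, DF = 0.958313, PV = 3.258265
  t = 1.0000: CF_t = 3.400000, DF = 0.918365, PV = 3.122439
  t = 1.5000: CF_t = 3.400000, DF = 0.880081, PV = 2.992275
  t = 2.0000: CF_t = 3.400000, DF = 0.843393, PV = 2.867537
  t = 2.5000: CF_t = 3.400000, DF = 0.808235, PV = 2.748000
  t = 3.0000: CF_t = 103.400000, DF = 0.774543, PV = 80.087699
Price P = sum_t PV_t = 95.076217
Convexity numerator sum_t t*(t + 1/m) * CF_t / (1+y/m)^(m*t + 2):
  t = 0.5000: term = 1.496138
  t = 1.0000: term = 4.301306
  t = 1.5000: term = 8.243999
  t = 2.0000: term = 13.167223
  t = 2.5000: term = 18.927489
  t = 3.0000: term = 772.271861
Convexity = (1/P) * sum = 818.408015 / 95.076217 = 8.607915


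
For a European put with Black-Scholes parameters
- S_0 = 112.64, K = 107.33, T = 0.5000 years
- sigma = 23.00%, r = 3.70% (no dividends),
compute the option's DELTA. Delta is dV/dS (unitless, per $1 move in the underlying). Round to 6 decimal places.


d1 = 0.4919845578; d2 = 0.3293499981
phi(d1) = 0.3534677827; exp(-qT) = 1.0000000000; exp(-rT) = 0.9816700746
N(-d1) = 0.3113651301
Delta = -exp(-qT) * N(-d1) = -1.0000000000 * 0.3113651301 = -0.311365

Answer: Delta = -0.311365


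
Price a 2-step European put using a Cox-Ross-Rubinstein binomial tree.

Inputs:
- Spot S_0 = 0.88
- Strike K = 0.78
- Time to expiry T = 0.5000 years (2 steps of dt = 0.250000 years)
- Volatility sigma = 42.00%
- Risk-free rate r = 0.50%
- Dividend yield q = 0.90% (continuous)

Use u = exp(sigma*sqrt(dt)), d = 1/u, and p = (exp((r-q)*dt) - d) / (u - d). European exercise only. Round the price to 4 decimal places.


Answer: Price = V(0,0) = 0.0619

Derivation:
dt = T/N = 0.250000
u = exp(sigma*sqrt(dt)) = 1.233678; d = 1/u = 0.810584
p = (exp((r-q)*dt) - d) / (u - d) = 0.445330
Discount per step: exp(-r*dt) = 0.998751
Stock lattice S(k, i) with i counting down-moves:
  k=0: S(0,0) = 0.8800
  k=1: S(1,0) = 1.0856; S(1,1) = 0.7133
  k=2: S(2,0) = 1.3393; S(2,1) = 0.8800; S(2,2) = 0.5782
Terminal payoffs V(N, i) = max(K - S_T, 0):
  V(2,0) = 0.000000; V(2,1) = 0.000000; V(2,2) = 0.201799
Backward induction: V(k, i) = exp(-r*dt) * [p * V(k+1, i) + (1-p) * V(k+1, i+1)].
  V(1,0) = exp(-r*dt) * [p*0.000000 + (1-p)*0.000000] = 0.000000
  V(1,1) = exp(-r*dt) * [p*0.000000 + (1-p)*0.201799] = 0.111792
  V(0,0) = exp(-r*dt) * [p*0.000000 + (1-p)*0.111792] = 0.061930


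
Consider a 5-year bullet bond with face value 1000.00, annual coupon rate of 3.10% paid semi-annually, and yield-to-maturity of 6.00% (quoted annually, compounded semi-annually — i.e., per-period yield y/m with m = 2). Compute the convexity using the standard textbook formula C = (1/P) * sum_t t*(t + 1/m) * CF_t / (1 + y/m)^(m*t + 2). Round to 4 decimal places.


Answer: Convexity = 23.4717

Derivation:
Coupon per period c = face * coupon_rate / m = 15.500000
Periods per year m = 2; per-period yield y/m = 0.030000
Number of cashflows N = 10
Cashflows (t years, CF_t, discount factor 1/(1+y/m)^(m*t), PV):
  t = 0.5000: CF_t = 15.500000, DF = 0.970874, PV = 15.048544
  t = 1.0000: CF_t = 15.500000, DF = 0.942596, PV = 14.610237
  t = 1.5000: CF_t = 15.500000, DF = 0.915142, PV = 14.184696
  t = 2.0000: CF_t = 15.500000, DF = 0.888487, PV = 13.771549
  t = 2.5000: CF_t = 15.500000, DF = 0.862609, PV = 13.370436
  t = 3.0000: CF_t = 15.500000, DF = 0.837484, PV = 12.981006
  t = 3.5000: CF_t = 15.500000, DF = 0.813092, PV = 12.602918
  t = 4.0000: CF_t = 15.500000, DF = 0.789409, PV = 12.235843
  t = 4.5000: CF_t = 15.500000, DF = 0.766417, PV = 11.879459
  t = 5.0000: CF_t = 1015.500000, DF = 0.744094, PV = 755.627371
Price P = sum_t PV_t = 876.312059
Convexity numerator sum_t t*(t + 1/m) * CF_t / (1+y/m)^(m*t + 2):
  t = 0.5000: term = 7.092348
  t = 1.0000: term = 20.657324
  t = 1.5000: term = 40.111308
  t = 2.0000: term = 64.905030
  t = 2.5000: term = 94.521888
  t = 3.0000: term = 128.476353
  t = 3.5000: term = 166.312431
  t = 4.0000: term = 207.602202
  t = 4.5000: term = 251.944420
  t = 5.0000: term = 19586.909879
Convexity = (1/P) * sum = 20568.533184 / 876.312059 = 23.471699


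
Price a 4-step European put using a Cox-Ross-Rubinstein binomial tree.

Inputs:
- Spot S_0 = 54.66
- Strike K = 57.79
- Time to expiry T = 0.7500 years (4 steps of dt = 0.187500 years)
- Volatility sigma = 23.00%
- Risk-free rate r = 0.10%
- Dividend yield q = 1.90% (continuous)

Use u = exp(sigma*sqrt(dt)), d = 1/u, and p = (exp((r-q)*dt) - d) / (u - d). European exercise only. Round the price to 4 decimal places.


Answer: Price = V(0,0) = 6.7588

Derivation:
dt = T/N = 0.187500
u = exp(sigma*sqrt(dt)) = 1.104721; d = 1/u = 0.905206
p = (exp((r-q)*dt) - d) / (u - d) = 0.458235
Discount per step: exp(-r*dt) = 0.999813
Stock lattice S(k, i) with i counting down-moves:
  k=0: S(0,0) = 54.6600
  k=1: S(1,0) = 60.3841; S(1,1) = 49.4786
  k=2: S(2,0) = 66.7075; S(2,1) = 54.6600; S(2,2) = 44.7883
  k=3: S(3,0) = 73.6932; S(3,1) = 60.3841; S(3,2) = 49.4786; S(3,3) = 40.5426
  k=4: S(4,0) = 81.4105; S(4,1) = 66.7075; S(4,2) = 54.6600; S(4,3) = 44.7883; S(4,4) = 36.6994
Terminal payoffs V(N, i) = max(K - S_T, 0):
  V(4,0) = 0.000000; V(4,1) = 0.000000; V(4,2) = 3.130000; V(4,3) = 13.001727; V(4,4) = 21.090597
Backward induction: V(k, i) = exp(-r*dt) * [p * V(k+1, i) + (1-p) * V(k+1, i+1)].
  V(3,0) = exp(-r*dt) * [p*0.000000 + (1-p)*0.000000] = 0.000000
  V(3,1) = exp(-r*dt) * [p*0.000000 + (1-p)*3.130000] = 1.695407
  V(3,2) = exp(-r*dt) * [p*3.130000 + (1-p)*13.001727] = 8.476568
  V(3,3) = exp(-r*dt) * [p*13.001727 + (1-p)*21.090597] = 17.380736
  V(2,0) = exp(-r*dt) * [p*0.000000 + (1-p)*1.695407] = 0.918340
  V(2,1) = exp(-r*dt) * [p*1.695407 + (1-p)*8.476568] = 5.368197
  V(2,2) = exp(-r*dt) * [p*8.476568 + (1-p)*17.380736] = 13.298042
  V(1,0) = exp(-r*dt) * [p*0.918340 + (1-p)*5.368197] = 3.328494
  V(1,1) = exp(-r*dt) * [p*5.368197 + (1-p)*13.298042] = 9.662499
  V(0,0) = exp(-r*dt) * [p*3.328494 + (1-p)*9.662499] = 6.758770


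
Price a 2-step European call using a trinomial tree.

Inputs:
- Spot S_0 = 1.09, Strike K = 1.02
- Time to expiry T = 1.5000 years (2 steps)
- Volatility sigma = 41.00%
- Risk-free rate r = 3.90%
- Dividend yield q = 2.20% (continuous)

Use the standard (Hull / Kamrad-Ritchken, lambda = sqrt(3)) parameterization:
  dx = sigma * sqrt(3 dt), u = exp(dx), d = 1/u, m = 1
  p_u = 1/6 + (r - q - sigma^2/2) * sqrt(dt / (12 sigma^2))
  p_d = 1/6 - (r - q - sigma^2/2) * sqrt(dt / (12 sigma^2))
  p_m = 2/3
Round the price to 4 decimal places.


Answer: Price = V(0,0) = 0.2308

Derivation:
dt = T/N = 0.750000; dx = sigma*sqrt(3*dt) = 0.615000
u = exp(dx) = 1.849657; d = 1/u = 0.540641
p_u = 0.125783, p_m = 0.666667, p_d = 0.207551
Discount per step: exp(-r*dt) = 0.971174
Stock lattice S(k, j) with j the centered position index:
  k=0: S(0,+0) = 1.0900
  k=1: S(1,-1) = 0.5893; S(1,+0) = 1.0900; S(1,+1) = 2.0161
  k=2: S(2,-2) = 0.3186; S(2,-1) = 0.5893; S(2,+0) = 1.0900; S(2,+1) = 2.0161; S(2,+2) = 3.7291
Terminal payoffs V(N, j) = max(S_T - K, 0):
  V(2,-2) = 0.000000; V(2,-1) = 0.000000; V(2,+0) = 0.070000; V(2,+1) = 0.996126; V(2,+2) = 2.709140
Backward induction: V(k, j) = exp(-r*dt) * [p_u * V(k+1, j+1) + p_m * V(k+1, j) + p_d * V(k+1, j-1)]
  V(1,-1) = exp(-r*dt) * [p_u*0.070000 + p_m*0.000000 + p_d*0.000000] = 0.008551
  V(1,+0) = exp(-r*dt) * [p_u*0.996126 + p_m*0.070000 + p_d*0.000000] = 0.167005
  V(1,+1) = exp(-r*dt) * [p_u*2.709140 + p_m*0.996126 + p_d*0.070000] = 0.989990
  V(0,+0) = exp(-r*dt) * [p_u*0.989990 + p_m*0.167005 + p_d*0.008551] = 0.230785


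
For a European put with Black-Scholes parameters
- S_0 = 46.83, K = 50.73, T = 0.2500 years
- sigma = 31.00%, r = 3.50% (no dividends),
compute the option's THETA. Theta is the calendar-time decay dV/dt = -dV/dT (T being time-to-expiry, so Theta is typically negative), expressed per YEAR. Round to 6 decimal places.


Answer: Theta = -4.143946

Derivation:
d1 = -0.3821350218; d2 = -0.5371350218
phi(d1) = 0.3708520360; exp(-qT) = 1.0000000000; exp(-rT) = 0.9912881698
Theta = -S*exp(-qT)*phi(d1)*sigma/(2*sqrt(T)) + r*K*exp(-rT)*N(-d2) - q*S*exp(-qT)*N(-d1)
N(-d1) = 0.6488193921; N(-d2) = 0.7044128245; sqrt(T) = 0.5000000000
Term 1 = -46.8300 * 1.0000000000 * 0.3708520360 * 0.3100 / (2 * 0.5000000000) = -5.3837702622
Term 2 = 0.0350 * 50.7300 * 0.9912881698 * 0.7044128245 = 1.2398241286
Term 3 = 0 (no dividend yield, q = 0)
Theta = -5.3837702622 + (1.2398241286) + (0.0000000000) = -4.143946


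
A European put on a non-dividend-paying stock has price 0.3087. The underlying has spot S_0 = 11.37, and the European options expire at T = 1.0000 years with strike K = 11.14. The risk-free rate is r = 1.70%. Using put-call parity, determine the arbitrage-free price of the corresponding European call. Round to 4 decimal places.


Put-call parity: C - P = S_0 * exp(-qT) - K * exp(-rT).
S_0 * exp(-qT) = 11.3700 * 1.00000000 = 11.37000000
K * exp(-rT) = 11.1400 * 0.98314368 = 10.95222065
C = P + S*exp(-qT) - K*exp(-rT)
C = 0.3087 + 11.37000000 - 10.95222065 = 0.7265

Answer: Call price = 0.7265


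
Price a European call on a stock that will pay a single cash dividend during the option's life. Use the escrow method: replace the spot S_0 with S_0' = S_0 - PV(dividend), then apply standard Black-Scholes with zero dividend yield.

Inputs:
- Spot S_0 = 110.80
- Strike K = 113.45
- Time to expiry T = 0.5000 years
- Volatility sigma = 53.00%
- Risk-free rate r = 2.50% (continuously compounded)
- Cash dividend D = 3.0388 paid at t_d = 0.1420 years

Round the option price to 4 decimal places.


PV(D) = D * exp(-r * t_d) = 3.0388 * 0.99645629 = 3.02803139
S_0' = S_0 - PV(D) = 110.8000 - 3.02803139 = 107.77196861
d1 = (ln(S_0'/K) + (r + sigma^2/2)*T) / (sigma*sqrt(T)) = 0.08373314
d2 = d1 - sigma*sqrt(T) = -0.29103346
exp(-rT) = 0.98757780
N(d1) = 0.53336569; N(d2) = 0.38551287
C = S_0' * N(d1) - K * exp(-rT) * N(d2) = 107.77196861 * 0.53336569 - 113.4500 * 0.98757780 * 0.38551287 = 14.2887

Answer: Price = 14.2887


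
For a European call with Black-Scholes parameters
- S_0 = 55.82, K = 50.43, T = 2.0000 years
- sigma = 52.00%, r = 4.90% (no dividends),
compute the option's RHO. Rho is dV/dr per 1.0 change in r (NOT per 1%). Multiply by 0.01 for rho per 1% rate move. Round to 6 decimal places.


d1 = 0.6390423034; d2 = -0.0963487491
phi(d1) = 0.3252614151; exp(-qT) = 1.0000000000; exp(-rT) = 0.9066489038
N(d2) = 0.4616217975
Rho = K*T*exp(-rT)*N(d2) = 50.4300 * 2.0000 * 0.9066489038 * 0.4616217975 = 42.212825

Answer: Rho = 42.212825


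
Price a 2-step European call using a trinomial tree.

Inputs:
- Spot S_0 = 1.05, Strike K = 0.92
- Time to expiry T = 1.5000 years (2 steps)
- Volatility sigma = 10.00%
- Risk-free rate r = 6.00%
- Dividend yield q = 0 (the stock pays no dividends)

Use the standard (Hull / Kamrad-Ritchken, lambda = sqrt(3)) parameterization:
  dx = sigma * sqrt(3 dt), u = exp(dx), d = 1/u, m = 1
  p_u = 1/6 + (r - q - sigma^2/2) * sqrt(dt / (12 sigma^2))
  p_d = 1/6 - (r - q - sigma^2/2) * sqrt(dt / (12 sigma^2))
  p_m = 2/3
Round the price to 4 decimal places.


dt = T/N = 0.750000; dx = sigma*sqrt(3*dt) = 0.150000
u = exp(dx) = 1.161834; d = 1/u = 0.860708
p_u = 0.304167, p_m = 0.666667, p_d = 0.029167
Discount per step: exp(-r*dt) = 0.955997
Stock lattice S(k, j) with j the centered position index:
  k=0: S(0,+0) = 1.0500
  k=1: S(1,-1) = 0.9037; S(1,+0) = 1.0500; S(1,+1) = 1.2199
  k=2: S(2,-2) = 0.7779; S(2,-1) = 0.9037; S(2,+0) = 1.0500; S(2,+1) = 1.2199; S(2,+2) = 1.4174
Terminal payoffs V(N, j) = max(S_T - K, 0):
  V(2,-2) = 0.000000; V(2,-1) = 0.000000; V(2,+0) = 0.130000; V(2,+1) = 0.299926; V(2,+2) = 0.497352
Backward induction: V(k, j) = exp(-r*dt) * [p_u * V(k+1, j+1) + p_m * V(k+1, j) + p_d * V(k+1, j-1)]
  V(1,-1) = exp(-r*dt) * [p_u*0.130000 + p_m*0.000000 + p_d*0.000000] = 0.037802
  V(1,+0) = exp(-r*dt) * [p_u*0.299926 + p_m*0.130000 + p_d*0.000000] = 0.170066
  V(1,+1) = exp(-r*dt) * [p_u*0.497352 + p_m*0.299926 + p_d*0.130000] = 0.339398
  V(0,+0) = exp(-r*dt) * [p_u*0.339398 + p_m*0.170066 + p_d*0.037802] = 0.208134

Answer: Price = V(0,0) = 0.2081


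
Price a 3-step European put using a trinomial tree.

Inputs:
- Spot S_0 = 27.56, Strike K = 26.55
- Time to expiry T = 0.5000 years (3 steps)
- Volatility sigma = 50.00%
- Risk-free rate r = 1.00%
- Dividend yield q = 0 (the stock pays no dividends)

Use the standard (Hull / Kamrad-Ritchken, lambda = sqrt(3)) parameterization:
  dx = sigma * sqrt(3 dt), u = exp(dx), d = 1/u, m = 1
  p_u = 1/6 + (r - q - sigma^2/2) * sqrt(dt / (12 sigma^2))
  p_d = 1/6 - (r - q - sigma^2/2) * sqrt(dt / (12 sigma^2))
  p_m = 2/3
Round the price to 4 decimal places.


dt = T/N = 0.166667; dx = sigma*sqrt(3*dt) = 0.353553
u = exp(dx) = 1.424119; d = 1/u = 0.702189
p_u = 0.139561, p_m = 0.666667, p_d = 0.193772
Discount per step: exp(-r*dt) = 0.998335
Stock lattice S(k, j) with j the centered position index:
  k=0: S(0,+0) = 27.5600
  k=1: S(1,-1) = 19.3523; S(1,+0) = 27.5600; S(1,+1) = 39.2487
  k=2: S(2,-2) = 13.5890; S(2,-1) = 19.3523; S(2,+0) = 27.5600; S(2,+1) = 39.2487; S(2,+2) = 55.8948
  k=3: S(3,-3) = 9.5420; S(3,-2) = 13.5890; S(3,-1) = 19.3523; S(3,+0) = 27.5600; S(3,+1) = 39.2487; S(3,+2) = 55.8948; S(3,+3) = 79.6009
Terminal payoffs V(N, j) = max(K - S_T, 0):
  V(3,-3) = 17.007979; V(3,-2) = 12.961027; V(3,-1) = 7.197685; V(3,+0) = 0.000000; V(3,+1) = 0.000000; V(3,+2) = 0.000000; V(3,+3) = 0.000000
Backward induction: V(k, j) = exp(-r*dt) * [p_u * V(k+1, j+1) + p_m * V(k+1, j) + p_d * V(k+1, j-1)]
  V(2,-2) = exp(-r*dt) * [p_u*7.197685 + p_m*12.961027 + p_d*17.007979] = 12.919327
  V(2,-1) = exp(-r*dt) * [p_u*0.000000 + p_m*7.197685 + p_d*12.961027] = 7.297773
  V(2,+0) = exp(-r*dt) * [p_u*0.000000 + p_m*0.000000 + p_d*7.197685] = 1.392390
  V(2,+1) = exp(-r*dt) * [p_u*0.000000 + p_m*0.000000 + p_d*0.000000] = 0.000000
  V(2,+2) = exp(-r*dt) * [p_u*0.000000 + p_m*0.000000 + p_d*0.000000] = 0.000000
  V(1,-1) = exp(-r*dt) * [p_u*1.392390 + p_m*7.297773 + p_d*12.919327] = 7.550320
  V(1,+0) = exp(-r*dt) * [p_u*0.000000 + p_m*1.392390 + p_d*7.297773] = 2.338467
  V(1,+1) = exp(-r*dt) * [p_u*0.000000 + p_m*0.000000 + p_d*1.392390] = 0.269358
  V(0,+0) = exp(-r*dt) * [p_u*0.269358 + p_m*2.338467 + p_d*7.550320] = 3.054518

Answer: Price = V(0,0) = 3.0545


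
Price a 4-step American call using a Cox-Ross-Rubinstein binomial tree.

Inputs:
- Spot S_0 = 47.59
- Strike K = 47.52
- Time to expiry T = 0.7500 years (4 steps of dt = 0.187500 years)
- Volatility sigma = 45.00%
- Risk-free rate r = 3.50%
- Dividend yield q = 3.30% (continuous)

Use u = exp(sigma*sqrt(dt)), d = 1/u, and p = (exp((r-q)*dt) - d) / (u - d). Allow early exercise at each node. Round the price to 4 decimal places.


Answer: Price = V(0,0) = 6.8733

Derivation:
dt = T/N = 0.187500
u = exp(sigma*sqrt(dt)) = 1.215136; d = 1/u = 0.822953
p = (exp((r-q)*dt) - d) / (u - d) = 0.452396
Discount per step: exp(-r*dt) = 0.993459
Stock lattice S(k, i) with i counting down-moves:
  k=0: S(0,0) = 47.5900
  k=1: S(1,0) = 57.8283; S(1,1) = 39.1644
  k=2: S(2,0) = 70.2692; S(2,1) = 47.5900; S(2,2) = 32.2304
  k=3: S(3,0) = 85.3867; S(3,1) = 57.8283; S(3,2) = 39.1644; S(3,3) = 26.5241
  k=4: S(4,0) = 103.7564; S(4,1) = 70.2692; S(4,2) = 47.5900; S(4,3) = 32.2304; S(4,4) = 21.8281
Terminal payoffs V(N, i) = max(S_T - K, 0):
  V(4,0) = 56.236366; V(4,1) = 22.749236; V(4,2) = 0.070000; V(4,3) = 0.000000; V(4,4) = 0.000000
Backward induction: V(k, i) = exp(-r*dt) * [p * V(k+1, i) + (1-p) * V(k+1, i+1)]; then take max(V_cont, immediate exercise) for American.
  V(3,0) = exp(-r*dt) * [p*56.236366 + (1-p)*22.749236] = 37.650783; exercise = 37.866653; V(3,0) = max -> 37.866653
  V(3,1) = exp(-r*dt) * [p*22.749236 + (1-p)*0.070000] = 10.262427; exercise = 10.308306; V(3,1) = max -> 10.308306
  V(3,2) = exp(-r*dt) * [p*0.070000 + (1-p)*0.000000] = 0.031461; exercise = 0.000000; V(3,2) = max -> 0.031461
  V(3,3) = exp(-r*dt) * [p*0.000000 + (1-p)*0.000000] = 0.000000; exercise = 0.000000; V(3,3) = max -> 0.000000
  V(2,0) = exp(-r*dt) * [p*37.866653 + (1-p)*10.308306] = 22.626616; exercise = 22.749236; V(2,0) = max -> 22.749236
  V(2,1) = exp(-r*dt) * [p*10.308306 + (1-p)*0.031461] = 4.650048; exercise = 0.070000; V(2,1) = max -> 4.650048
  V(2,2) = exp(-r*dt) * [p*0.031461 + (1-p)*0.000000] = 0.014140; exercise = 0.000000; V(2,2) = max -> 0.014140
  V(1,0) = exp(-r*dt) * [p*22.749236 + (1-p)*4.650048] = 12.754074; exercise = 10.308306; V(1,0) = max -> 12.754074
  V(1,1) = exp(-r*dt) * [p*4.650048 + (1-p)*0.014140] = 2.097595; exercise = 0.000000; V(1,1) = max -> 2.097595
  V(0,0) = exp(-r*dt) * [p*12.754074 + (1-p)*2.097595] = 6.873289; exercise = 0.070000; V(0,0) = max -> 6.873289


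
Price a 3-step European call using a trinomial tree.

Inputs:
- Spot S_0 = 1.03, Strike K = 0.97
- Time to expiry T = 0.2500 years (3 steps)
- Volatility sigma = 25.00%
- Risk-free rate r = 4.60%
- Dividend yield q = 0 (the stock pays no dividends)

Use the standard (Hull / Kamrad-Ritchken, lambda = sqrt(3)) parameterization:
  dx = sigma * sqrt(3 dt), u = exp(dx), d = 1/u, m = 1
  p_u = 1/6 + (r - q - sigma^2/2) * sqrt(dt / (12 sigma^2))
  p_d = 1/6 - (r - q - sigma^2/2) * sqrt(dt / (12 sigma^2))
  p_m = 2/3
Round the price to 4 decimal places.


dt = T/N = 0.083333; dx = sigma*sqrt(3*dt) = 0.125000
u = exp(dx) = 1.133148; d = 1/u = 0.882497
p_u = 0.171583, p_m = 0.666667, p_d = 0.161750
Discount per step: exp(-r*dt) = 0.996174
Stock lattice S(k, j) with j the centered position index:
  k=0: S(0,+0) = 1.0300
  k=1: S(1,-1) = 0.9090; S(1,+0) = 1.0300; S(1,+1) = 1.1671
  k=2: S(2,-2) = 0.8022; S(2,-1) = 0.9090; S(2,+0) = 1.0300; S(2,+1) = 1.1671; S(2,+2) = 1.3225
  k=3: S(3,-3) = 0.7079; S(3,-2) = 0.8022; S(3,-1) = 0.9090; S(3,+0) = 1.0300; S(3,+1) = 1.1671; S(3,+2) = 1.3225; S(3,+3) = 1.4986
Terminal payoffs V(N, j) = max(S_T - K, 0):
  V(3,-3) = 0.000000; V(3,-2) = 0.000000; V(3,-1) = 0.000000; V(3,+0) = 0.060000; V(3,+1) = 0.197143; V(3,+2) = 0.352546; V(3,+3) = 0.528641
Backward induction: V(k, j) = exp(-r*dt) * [p_u * V(k+1, j+1) + p_m * V(k+1, j) + p_d * V(k+1, j-1)]
  V(2,-2) = exp(-r*dt) * [p_u*0.000000 + p_m*0.000000 + p_d*0.000000] = 0.000000
  V(2,-1) = exp(-r*dt) * [p_u*0.060000 + p_m*0.000000 + p_d*0.000000] = 0.010256
  V(2,+0) = exp(-r*dt) * [p_u*0.197143 + p_m*0.060000 + p_d*0.000000] = 0.073544
  V(2,+1) = exp(-r*dt) * [p_u*0.352546 + p_m*0.197143 + p_d*0.060000] = 0.200853
  V(2,+2) = exp(-r*dt) * [p_u*0.528641 + p_m*0.352546 + p_d*0.197143] = 0.356256
  V(1,-1) = exp(-r*dt) * [p_u*0.073544 + p_m*0.010256 + p_d*0.000000] = 0.019382
  V(1,+0) = exp(-r*dt) * [p_u*0.200853 + p_m*0.073544 + p_d*0.010256] = 0.084825
  V(1,+1) = exp(-r*dt) * [p_u*0.356256 + p_m*0.200853 + p_d*0.073544] = 0.206134
  V(0,+0) = exp(-r*dt) * [p_u*0.206134 + p_m*0.084825 + p_d*0.019382] = 0.094691

Answer: Price = V(0,0) = 0.0947


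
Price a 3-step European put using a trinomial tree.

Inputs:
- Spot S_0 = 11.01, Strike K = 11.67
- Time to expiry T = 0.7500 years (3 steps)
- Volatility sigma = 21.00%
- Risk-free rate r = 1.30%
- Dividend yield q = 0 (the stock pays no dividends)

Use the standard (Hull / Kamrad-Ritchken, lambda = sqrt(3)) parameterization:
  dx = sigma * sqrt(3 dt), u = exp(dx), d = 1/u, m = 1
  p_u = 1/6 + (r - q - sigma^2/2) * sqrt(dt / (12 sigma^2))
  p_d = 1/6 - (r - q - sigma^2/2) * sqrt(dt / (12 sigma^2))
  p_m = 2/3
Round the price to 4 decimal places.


Answer: Price = V(0,0) = 1.1352

Derivation:
dt = T/N = 0.250000; dx = sigma*sqrt(3*dt) = 0.181865
u = exp(dx) = 1.199453; d = 1/u = 0.833714
p_u = 0.160446, p_m = 0.666667, p_d = 0.172887
Discount per step: exp(-r*dt) = 0.996755
Stock lattice S(k, j) with j the centered position index:
  k=0: S(0,+0) = 11.0100
  k=1: S(1,-1) = 9.1792; S(1,+0) = 11.0100; S(1,+1) = 13.2060
  k=2: S(2,-2) = 7.6528; S(2,-1) = 9.1792; S(2,+0) = 11.0100; S(2,+1) = 13.2060; S(2,+2) = 15.8399
  k=3: S(3,-3) = 6.3803; S(3,-2) = 7.6528; S(3,-1) = 9.1792; S(3,+0) = 11.0100; S(3,+1) = 13.2060; S(3,+2) = 15.8399; S(3,+3) = 18.9993
Terminal payoffs V(N, j) = max(K - S_T, 0):
  V(3,-3) = 5.289746; V(3,-2) = 4.017187; V(3,-1) = 2.490813; V(3,+0) = 0.660000; V(3,+1) = 0.000000; V(3,+2) = 0.000000; V(3,+3) = 0.000000
Backward induction: V(k, j) = exp(-r*dt) * [p_u * V(k+1, j+1) + p_m * V(k+1, j) + p_d * V(k+1, j-1)]
  V(2,-2) = exp(-r*dt) * [p_u*2.490813 + p_m*4.017187 + p_d*5.289746] = 3.979341
  V(2,-1) = exp(-r*dt) * [p_u*0.660000 + p_m*2.490813 + p_d*4.017187] = 2.452971
  V(2,+0) = exp(-r*dt) * [p_u*0.000000 + p_m*0.660000 + p_d*2.490813] = 0.867804
  V(2,+1) = exp(-r*dt) * [p_u*0.000000 + p_m*0.000000 + p_d*0.660000] = 0.113735
  V(2,+2) = exp(-r*dt) * [p_u*0.000000 + p_m*0.000000 + p_d*0.000000] = 0.000000
  V(1,-1) = exp(-r*dt) * [p_u*0.867804 + p_m*2.452971 + p_d*3.979341] = 2.454536
  V(1,+0) = exp(-r*dt) * [p_u*0.113735 + p_m*0.867804 + p_d*2.452971] = 1.017559
  V(1,+1) = exp(-r*dt) * [p_u*0.000000 + p_m*0.113735 + p_d*0.867804] = 0.225123
  V(0,+0) = exp(-r*dt) * [p_u*0.225123 + p_m*1.017559 + p_d*2.454536] = 1.135154


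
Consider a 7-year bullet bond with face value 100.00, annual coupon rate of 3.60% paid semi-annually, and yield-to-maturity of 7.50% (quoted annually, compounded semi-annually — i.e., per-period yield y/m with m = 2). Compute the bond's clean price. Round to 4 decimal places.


Answer: Price = 79.0577

Derivation:
Coupon per period c = face * coupon_rate / m = 1.800000
Periods per year m = 2; per-period yield y/m = 0.037500
Number of cashflows N = 14
Cashflows (t years, CF_t, discount factor 1/(1+y/m)^(m*t), PV):
  t = 0.5000: CF_t = 1.800000, DF = 0.963855, PV = 1.734940
  t = 1.0000: CF_t = 1.800000, DF = 0.929017, PV = 1.672231
  t = 1.5000: CF_t = 1.800000, DF = 0.895438, PV = 1.611789
  t = 2.0000: CF_t = 1.800000, DF = 0.863073, PV = 1.553532
  t = 2.5000: CF_t = 1.800000, DF = 0.831878, PV = 1.497380
  t = 3.0000: CF_t = 1.800000, DF = 0.801810, PV = 1.443258
  t = 3.5000: CF_t = 1.800000, DF = 0.772829, PV = 1.391092
  t = 4.0000: CF_t = 1.800000, DF = 0.744895, PV = 1.340811
  t = 4.5000: CF_t = 1.800000, DF = 0.717971, PV = 1.292348
  t = 5.0000: CF_t = 1.800000, DF = 0.692020, PV = 1.245637
  t = 5.5000: CF_t = 1.800000, DF = 0.667008, PV = 1.200614
  t = 6.0000: CF_t = 1.800000, DF = 0.642899, PV = 1.157218
  t = 6.5000: CF_t = 1.800000, DF = 0.619662, PV = 1.115391
  t = 7.0000: CF_t = 101.800000, DF = 0.597264, PV = 60.801501
Price P = sum_t PV_t = 79.057741


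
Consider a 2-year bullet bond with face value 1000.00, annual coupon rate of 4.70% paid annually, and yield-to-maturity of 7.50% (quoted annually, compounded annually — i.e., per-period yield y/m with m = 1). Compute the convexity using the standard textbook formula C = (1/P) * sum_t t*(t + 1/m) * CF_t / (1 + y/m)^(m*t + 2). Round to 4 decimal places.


Answer: Convexity = 5.0327

Derivation:
Coupon per period c = face * coupon_rate / m = 47.000000
Periods per year m = 1; per-period yield y/m = 0.075000
Number of cashflows N = 2
Cashflows (t years, CF_t, discount factor 1/(1+y/m)^(m*t), PV):
  t = 1.0000: CF_t = 47.000000, DF = 0.930233, PV = 43.720930
  t = 2.0000: CF_t = 1047.000000, DF = 0.865333, PV = 906.003245
Price P = sum_t PV_t = 949.724175
Convexity numerator sum_t t*(t + 1/m) * CF_t / (1+y/m)^(m*t + 2):
  t = 1.0000: term = 75.666294
  t = 2.0000: term = 4703.964928
Convexity = (1/P) * sum = 4779.631222 / 949.724175 = 5.032652


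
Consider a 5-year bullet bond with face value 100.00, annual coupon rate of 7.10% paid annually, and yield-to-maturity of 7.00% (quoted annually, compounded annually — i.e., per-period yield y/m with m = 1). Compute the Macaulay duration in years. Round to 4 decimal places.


Coupon per period c = face * coupon_rate / m = 7.100000
Periods per year m = 1; per-period yield y/m = 0.070000
Number of cashflows N = 5
Cashflows (t years, CF_t, discount factor 1/(1+y/m)^(m*t), PV):
  t = 1.0000: CF_t = 7.100000, DF = 0.934579, PV = 6.635514
  t = 2.0000: CF_t = 7.100000, DF = 0.873439, PV = 6.201415
  t = 3.0000: CF_t = 7.100000, DF = 0.816298, PV = 5.795715
  t = 4.0000: CF_t = 7.100000, DF = 0.762895, PV = 5.416556
  t = 5.0000: CF_t = 107.100000, DF = 0.712986, PV = 76.360820
Price P = sum_t PV_t = 100.410020
Macaulay numerator sum_t t * PV_t:
  t * PV_t at t = 1.0000: 6.635514
  t * PV_t at t = 2.0000: 12.402830
  t * PV_t at t = 3.0000: 17.387145
  t * PV_t at t = 4.0000: 21.666224
  t * PV_t at t = 5.0000: 381.804099
Macaulay duration D = (sum_t t * PV_t) / P = 439.895812 / 100.410020 = 4.380995

Answer: Macaulay duration = 4.3810 years


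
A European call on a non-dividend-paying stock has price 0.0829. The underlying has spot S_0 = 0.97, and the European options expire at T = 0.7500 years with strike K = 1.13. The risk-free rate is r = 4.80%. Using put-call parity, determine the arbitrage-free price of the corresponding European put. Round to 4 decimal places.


Answer: Put price = 0.2029

Derivation:
Put-call parity: C - P = S_0 * exp(-qT) - K * exp(-rT).
S_0 * exp(-qT) = 0.9700 * 1.00000000 = 0.97000000
K * exp(-rT) = 1.1300 * 0.96464029 = 1.09004353
P = C - S*exp(-qT) + K*exp(-rT)
P = 0.0829 - 0.97000000 + 1.09004353 = 0.2029


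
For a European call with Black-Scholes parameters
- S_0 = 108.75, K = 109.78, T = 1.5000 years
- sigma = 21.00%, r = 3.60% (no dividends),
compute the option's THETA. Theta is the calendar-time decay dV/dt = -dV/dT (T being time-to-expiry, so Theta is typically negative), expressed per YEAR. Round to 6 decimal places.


Answer: Theta = -5.492707

Derivation:
d1 = 0.3019027479; d2 = 0.0447063249
phi(d1) = 0.3811694821; exp(-qT) = 1.0000000000; exp(-rT) = 0.9474321065
Theta = -S*exp(-qT)*phi(d1)*sigma/(2*sqrt(T)) - r*K*exp(-rT)*N(d2) + q*S*exp(-qT)*N(d1)
N(d1) = 0.6186368995; N(d2) = 0.5178293039; sqrt(T) = 1.2247448714
Term 1 = -108.7500 * 1.0000000000 * 0.3811694821 * 0.2100 / (2 * 1.2247448714) = -3.5537842414
Term 2 = -0.0360 * 109.7800 * 0.9474321065 * 0.5178293039 = -1.9389224923
Term 3 = 0 (no dividend yield, q = 0)
Theta = -3.5537842414 + (-1.9389224923) + (0.0000000000) = -5.492707


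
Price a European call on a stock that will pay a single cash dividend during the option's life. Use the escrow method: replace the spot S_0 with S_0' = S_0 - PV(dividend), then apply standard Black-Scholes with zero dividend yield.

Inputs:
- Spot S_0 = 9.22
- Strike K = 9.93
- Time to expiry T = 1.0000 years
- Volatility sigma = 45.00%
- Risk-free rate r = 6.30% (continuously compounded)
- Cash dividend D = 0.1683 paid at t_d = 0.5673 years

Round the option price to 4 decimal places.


Answer: Price = 1.5064

Derivation:
PV(D) = D * exp(-r * t_d) = 0.1683 * 0.96489123 = 0.16239119
S_0' = S_0 - PV(D) = 9.2200 - 0.16239119 = 9.05760881
d1 = (ln(S_0'/K) + (r + sigma^2/2)*T) / (sigma*sqrt(T)) = 0.16065484
d2 = d1 - sigma*sqrt(T) = -0.28934516
exp(-rT) = 0.93894347
N(d1) = 0.56381737; N(d2) = 0.38615863
C = S_0' * N(d1) - K * exp(-rT) * N(d2) = 9.05760881 * 0.56381737 - 9.9300 * 0.93894347 * 0.38615863 = 1.5064
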